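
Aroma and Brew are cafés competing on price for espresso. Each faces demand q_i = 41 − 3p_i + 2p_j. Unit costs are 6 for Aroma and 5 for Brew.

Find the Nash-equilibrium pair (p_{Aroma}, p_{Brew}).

14.5625, 14.1875

Aroma's profit: π = (p_{Aroma} − 6)(41 − 3p_{Aroma} + 2p_{Brew}).
∂π/∂p_{Aroma} = 59 − 6p_{Aroma} + 2p_{Brew} = 0 ⇒ p_{Aroma} = 59/6 + (1/3)p_{Brew}.
Similarly p_{Brew} = 28/3 + (1/3)p_{Aroma}.
Substituting the second reaction function into the first: p_{Aroma} = 59/6 + (1/3)(28/3 + (1/3)p_{Aroma}), which gives (8/9)p_{Aroma} = 233/18 ⇒ p_{Aroma} = 14.5625.
Then p_{Brew} = 28/3 + (1/3)·14.5625 = 14.1875.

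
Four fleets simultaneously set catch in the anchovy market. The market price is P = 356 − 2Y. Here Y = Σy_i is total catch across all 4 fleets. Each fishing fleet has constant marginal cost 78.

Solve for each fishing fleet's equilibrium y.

27.8

A representative fishing fleet's profit is π_i = y_i(356 − 2Y) − 78y_i, with Y = y_i + Σ_{j≠i} y_j.
First-order condition: 278 − 4y_i − 2Σ_{j≠i} y_j = 0.
With identical fishing fleets, set every y_j = y: then 278 − 4y − 6y = 0, i.e. y = 278/10 = 27.8.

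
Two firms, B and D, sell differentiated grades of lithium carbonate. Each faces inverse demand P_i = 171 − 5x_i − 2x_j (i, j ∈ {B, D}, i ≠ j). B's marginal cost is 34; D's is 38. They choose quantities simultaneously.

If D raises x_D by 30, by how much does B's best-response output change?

-6

Firm B's profit: π = x_B(171 − 5x_B − 2x_D) − 34x_B.
∂π/∂x_B = 137 − 10x_B − 2x_D = 0 ⇒ x_B = 13.7 − 0.2x_D.
The reaction-function slope is −0.2, so a 30-unit rise in x_D moves x_B by −0.2 × 30 = −6. B's best response falls — the actions are strategic substitutes.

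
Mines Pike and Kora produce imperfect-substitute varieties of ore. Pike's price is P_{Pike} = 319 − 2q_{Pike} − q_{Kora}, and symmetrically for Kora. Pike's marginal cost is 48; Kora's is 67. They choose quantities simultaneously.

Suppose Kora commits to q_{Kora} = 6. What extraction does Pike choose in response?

66.25

Mine Pike's profit: π = q_{Pike}(319 − 2q_{Pike} − q_{Kora}) − 48q_{Pike}.
∂π/∂q_{Pike} = 271 − 4q_{Pike} − q_{Kora} = 0 ⇒ q_{Pike} = 67.75 − 0.25q_{Kora}.
At q_{Kora} = 6: q_{Pike} = 67.75 − 0.25·6 = 66.25.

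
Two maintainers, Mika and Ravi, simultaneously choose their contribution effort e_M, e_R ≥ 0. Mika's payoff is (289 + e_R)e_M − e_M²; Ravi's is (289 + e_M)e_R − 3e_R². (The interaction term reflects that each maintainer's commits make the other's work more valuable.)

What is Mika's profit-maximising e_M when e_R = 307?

Expanding Mika's payoff: 289e_M + e_Re_M − e_M².
∂π/∂e_M = 289 + e_R − 2e_M = 0, so e_M = 144.5 + 0.5e_R.
At e_R = 307: e_M = 144.5 + 0.5·307 = 298.

298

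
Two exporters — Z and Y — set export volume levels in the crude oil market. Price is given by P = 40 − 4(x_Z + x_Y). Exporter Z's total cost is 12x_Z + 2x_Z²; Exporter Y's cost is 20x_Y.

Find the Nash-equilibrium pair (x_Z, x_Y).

1.8, 1.6

Exporter Z's profit: π = x_Z(40 − 4(x_Z + x_Y)) − 12x_Z − 2x_Z².
∂π/∂x_Z = 28 − 12x_Z − 4x_Y = 0, so x_Z = 7/3 − (1/3)x_Y.
For Y: ∂π/∂x_Y = 20 − 8x_Y − 4x_Z = 0 ⇒ x_Y = 2.5 − 0.5x_Z.
Plugging x_Y into Z's best response: x_Z = 7/3 − (1/3)(2.5 − 0.5x_Z) ⇒ (5/6)x_Z = 1.5, so x_Z = 1.8.
Then x_Y = 2.5 − 0.5·1.8 = 1.6.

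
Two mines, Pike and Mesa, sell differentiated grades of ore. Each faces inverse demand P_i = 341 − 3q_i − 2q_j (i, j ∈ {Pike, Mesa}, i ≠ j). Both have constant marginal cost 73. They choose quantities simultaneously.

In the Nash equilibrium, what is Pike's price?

173.5

Mine Pike's profit: π = q_{Pike}(341 − 3q_{Pike} − 2q_{Mesa}) − 73q_{Pike}.
∂π/∂q_{Pike} = 268 − 6q_{Pike} − 2q_{Mesa} = 0 ⇒ q_{Pike} = 134/3 − (1/3)q_{Mesa}.
Setting q_{Pike} = q_{Mesa} in the reaction function: q_{Pike} = 134/3 − (1/3)q_{Pike}, so q_{Pike} = (134/3) / (4/3) = 33.5.
P_{Pike} = 341 − 3·33.5 − 2·33.5 = 173.5.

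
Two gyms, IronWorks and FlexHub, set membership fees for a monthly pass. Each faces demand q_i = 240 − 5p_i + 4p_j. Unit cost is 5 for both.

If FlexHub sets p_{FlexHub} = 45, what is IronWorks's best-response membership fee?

IronWorks's profit: π = (p_{IronWorks} − 5)(240 − 5p_{IronWorks} + 4p_{FlexHub}).
∂π/∂p_{IronWorks} = 265 − 10p_{IronWorks} + 4p_{FlexHub} = 0 ⇒ p_{IronWorks} = 26.5 + 0.4p_{FlexHub}.
At p_{FlexHub} = 45: p_{IronWorks} = 26.5 + 0.4·45 = 44.5.

44.5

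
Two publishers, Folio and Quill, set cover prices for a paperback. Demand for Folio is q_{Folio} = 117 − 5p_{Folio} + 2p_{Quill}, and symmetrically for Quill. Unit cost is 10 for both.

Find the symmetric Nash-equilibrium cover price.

20.875

Folio's profit: π = (p_{Folio} − 10)(117 − 5p_{Folio} + 2p_{Quill}).
∂π/∂p_{Folio} = 167 − 10p_{Folio} + 2p_{Quill} = 0 ⇒ p_{Folio} = 16.7 + 0.2p_{Quill}.
The game is symmetric, so in equilibrium p_{Quill} = p_{Folio}: the reaction function gives 0.8p_{Folio} = 16.7, hence p_{Folio} = 20.875.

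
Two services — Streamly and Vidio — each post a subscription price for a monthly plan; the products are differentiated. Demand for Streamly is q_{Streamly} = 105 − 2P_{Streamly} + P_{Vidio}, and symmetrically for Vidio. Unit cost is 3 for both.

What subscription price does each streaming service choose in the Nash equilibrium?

Streamly's profit: π = (P_{Streamly} − 3)(105 − 2P_{Streamly} + P_{Vidio}).
∂π/∂P_{Streamly} = 111 − 4P_{Streamly} + P_{Vidio} = 0 ⇒ P_{Streamly} = 27.75 + 0.25P_{Vidio}.
By symmetry P_{Vidio} = P_{Streamly}; substituting into the reaction function, 0.75P_{Streamly} = 27.75 and P_{Streamly} = 37.

37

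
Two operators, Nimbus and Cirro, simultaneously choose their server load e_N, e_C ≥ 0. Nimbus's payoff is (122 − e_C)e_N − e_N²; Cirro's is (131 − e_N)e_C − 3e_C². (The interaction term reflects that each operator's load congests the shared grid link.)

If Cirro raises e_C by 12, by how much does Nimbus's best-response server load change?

Expanding Nimbus's payoff: 122e_N − e_Ce_N − e_N².
∂π/∂e_N = 122 − e_C − 2e_N = 0, so e_N = 61 − 0.5e_C.
The reaction-function slope is −0.5, so a 12-unit rise in e_C moves e_N by −0.5 × 12 = −6. Nimbus's best response falls — the actions are strategic substitutes.

-6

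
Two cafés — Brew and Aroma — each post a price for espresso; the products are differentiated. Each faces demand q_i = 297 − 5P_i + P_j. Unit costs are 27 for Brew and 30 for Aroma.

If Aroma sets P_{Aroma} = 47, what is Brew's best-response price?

47.9

Brew's profit: π = (P_{Brew} − 27)(297 − 5P_{Brew} + P_{Aroma}).
∂π/∂P_{Brew} = 432 − 10P_{Brew} + P_{Aroma} = 0 ⇒ P_{Brew} = 43.2 + 0.1P_{Aroma}.
At P_{Aroma} = 47: P_{Brew} = 43.2 + 0.1·47 = 47.9.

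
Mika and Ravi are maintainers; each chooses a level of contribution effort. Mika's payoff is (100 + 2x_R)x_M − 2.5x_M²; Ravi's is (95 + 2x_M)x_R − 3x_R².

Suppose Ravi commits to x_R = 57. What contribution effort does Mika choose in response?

Expanding Mika's payoff: 100x_M + 2x_Rx_M − 2.5x_M².
∂π/∂x_M = 100 + 2x_R − 5x_M = 0, so x_M = 20 + 0.4x_R.
At x_R = 57: x_M = 20 + 0.4·57 = 42.8.

42.8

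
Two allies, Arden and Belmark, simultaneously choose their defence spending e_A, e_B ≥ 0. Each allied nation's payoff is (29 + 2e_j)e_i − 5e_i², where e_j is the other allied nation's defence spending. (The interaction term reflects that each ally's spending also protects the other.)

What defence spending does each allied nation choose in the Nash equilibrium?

Arden's payoff is (29 + 2e_B)e_A − 5e_A².
∂π/∂e_A = 29 + 2e_B − 10e_A = 0, so e_A = 2.9 + 0.2e_B.
Setting e_A = e_B in the reaction function: e_A = 2.9 + 0.2e_A, so e_A = 2.9 / 0.8 = 3.625.

3.625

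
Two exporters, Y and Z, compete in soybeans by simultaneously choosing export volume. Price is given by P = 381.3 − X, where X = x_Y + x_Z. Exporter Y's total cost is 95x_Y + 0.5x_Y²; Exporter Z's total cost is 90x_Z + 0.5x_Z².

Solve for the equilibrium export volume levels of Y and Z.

Exporter Y's profit: π = x_Y(381.3 − (x_Y + x_Z)) − 95x_Y − 0.5x_Y².
∂π/∂x_Y = 286.3 − 3x_Y − x_Z = 0, so x_Y = 2863/30 − (1/3)x_Z.
By the same steps for Z: x_Z = 97.1 − (1/3)x_Y.
Substituting the second reaction function into the first: x_Y = 2863/30 − (1/3)(97.1 − (1/3)x_Y), which gives (8/9)x_Y = 946/15 ⇒ x_Y = 70.95.
Then x_Z = 97.1 − (1/3)·70.95 = 73.45.

70.95, 73.45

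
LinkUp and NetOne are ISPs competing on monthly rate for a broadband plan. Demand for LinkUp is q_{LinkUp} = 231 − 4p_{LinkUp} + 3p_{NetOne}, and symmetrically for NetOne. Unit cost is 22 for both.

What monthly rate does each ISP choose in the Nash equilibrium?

LinkUp's profit: π = (p_{LinkUp} − 22)(231 − 4p_{LinkUp} + 3p_{NetOne}).
∂π/∂p_{LinkUp} = 319 − 8p_{LinkUp} + 3p_{NetOne} = 0 ⇒ p_{LinkUp} = 39.875 + 0.375p_{NetOne}.
By symmetry p_{NetOne} = p_{LinkUp}; substituting into the reaction function, 0.625p_{LinkUp} = 39.875 and p_{LinkUp} = 63.8.

63.8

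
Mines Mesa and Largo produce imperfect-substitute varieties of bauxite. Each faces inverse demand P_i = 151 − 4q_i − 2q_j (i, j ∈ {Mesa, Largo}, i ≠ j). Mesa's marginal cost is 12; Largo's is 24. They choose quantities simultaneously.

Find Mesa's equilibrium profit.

817.96

Mine Mesa's profit: π = q_{Mesa}(151 − 4q_{Mesa} − 2q_{Largo}) − 12q_{Mesa}.
∂π/∂q_{Mesa} = 139 − 8q_{Mesa} − 2q_{Largo} = 0 ⇒ q_{Mesa} = 17.375 − 0.25q_{Largo}.
Similarly q_{Largo} = 15.875 − 0.25q_{Mesa}.
Plugging q_{Largo} into Mesa's best response: q_{Mesa} = 17.375 − 0.25(15.875 − 0.25q_{Mesa}) ⇒ 0.9375q_{Mesa} = 429/32, so q_{Mesa} = 14.3.
Then q_{Largo} = 15.875 − 0.25·14.3 = 12.3.
P_{Mesa} = 151 − 4·14.3 − 2·12.3 = 69.2.
Profit = (69.2 − 12)·14.3 = 817.96.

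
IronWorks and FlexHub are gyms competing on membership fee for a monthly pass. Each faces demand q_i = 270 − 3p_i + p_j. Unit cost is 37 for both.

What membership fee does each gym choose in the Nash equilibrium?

IronWorks's profit: π = (p_{IronWorks} − 37)(270 − 3p_{IronWorks} + p_{FlexHub}).
∂π/∂p_{IronWorks} = 381 − 6p_{IronWorks} + p_{FlexHub} = 0 ⇒ p_{IronWorks} = 63.5 + (1/6)p_{FlexHub}.
Setting p_{IronWorks} = p_{FlexHub} in the reaction function: p_{IronWorks} = 63.5 + (1/6)p_{IronWorks}, so p_{IronWorks} = 63.5 / (5/6) = 76.2.

76.2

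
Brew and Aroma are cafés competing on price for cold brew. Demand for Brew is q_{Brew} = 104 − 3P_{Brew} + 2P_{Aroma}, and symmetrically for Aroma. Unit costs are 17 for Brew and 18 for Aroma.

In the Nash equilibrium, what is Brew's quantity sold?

Brew's profit: π = (P_{Brew} − 17)(104 − 3P_{Brew} + 2P_{Aroma}).
∂π/∂P_{Brew} = 155 − 6P_{Brew} + 2P_{Aroma} = 0 ⇒ P_{Brew} = 155/6 + (1/3)P_{Aroma}.
Similarly P_{Aroma} = 79/3 + (1/3)P_{Brew}.
Substituting the second reaction function into the first: P_{Brew} = 155/6 + (1/3)(79/3 + (1/3)P_{Brew}), which gives (8/9)P_{Brew} = 623/18 ⇒ P_{Brew} = 38.9375.
Then P_{Aroma} = 79/3 + (1/3)·38.9375 = 39.3125.
q_{Brew} = 104 − 3·38.9375 + 2·39.3125 = 65.8125.

65.8125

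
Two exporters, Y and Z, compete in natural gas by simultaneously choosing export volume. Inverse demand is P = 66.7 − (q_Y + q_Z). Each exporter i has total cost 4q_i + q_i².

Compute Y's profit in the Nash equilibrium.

314.5032

Exporter Y's profit: π = q_Y(66.7 − (q_Y + q_Z)) − 4q_Y − q_Y².
∂π/∂q_Y = 62.7 − 4q_Y − q_Z = 0, so q_Y = 15.675 − 0.25q_Z.
By symmetry q_Z = q_Y; substituting into the reaction function, 1.25q_Y = 15.675 and q_Y = 12.54.
Price P = 66.7 − 25.08 = 41.62.
Y's profit: (41.62 − 4)·12.54 − (12.54)² = 314.5032.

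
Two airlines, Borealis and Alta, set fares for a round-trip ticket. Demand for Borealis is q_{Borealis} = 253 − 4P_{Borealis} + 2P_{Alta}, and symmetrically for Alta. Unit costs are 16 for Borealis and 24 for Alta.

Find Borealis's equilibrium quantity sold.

Borealis's profit: π = (P_{Borealis} − 16)(253 − 4P_{Borealis} + 2P_{Alta}).
∂π/∂P_{Borealis} = 317 − 8P_{Borealis} + 2P_{Alta} = 0 ⇒ P_{Borealis} = 39.625 + 0.25P_{Alta}.
Similarly P_{Alta} = 43.625 + 0.25P_{Borealis}.
Plugging P_{Alta} into Borealis's best response: P_{Borealis} = 39.625 + 0.25(43.625 + 0.25P_{Borealis}) ⇒ 0.9375P_{Borealis} = 1617/32, so P_{Borealis} = 53.9.
Then P_{Alta} = 43.625 + 0.25·53.9 = 57.1.
q_{Borealis} = 253 − 4·53.9 + 2·57.1 = 151.6.

151.6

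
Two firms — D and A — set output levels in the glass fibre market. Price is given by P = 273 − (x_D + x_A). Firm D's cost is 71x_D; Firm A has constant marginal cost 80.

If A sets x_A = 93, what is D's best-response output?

54.5

Firm D's profit: π = x_D(273 − (x_D + x_A)) − 71x_D.
∂π/∂x_D = 202 − 2x_D − x_A = 0, so x_D = 101 − 0.5x_A.
At x_A = 93: x_D = 101 − 0.5·93 = 54.5.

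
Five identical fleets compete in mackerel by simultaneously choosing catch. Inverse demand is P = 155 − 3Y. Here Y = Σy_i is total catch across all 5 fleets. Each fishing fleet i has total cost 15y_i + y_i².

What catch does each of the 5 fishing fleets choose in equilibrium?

7

A representative fishing fleet's profit is π_i = y_i(155 − 3Y) − 15y_i − y_i², with Y = y_i + Σ_{j≠i} y_j.
First-order condition: 140 − 8y_i − 3Σ_{j≠i} y_j = 0.
Imposing symmetry (y_j = y for all j) turns Σ_{j≠i} y_j into 4y, so 140 = 20y and y = 7.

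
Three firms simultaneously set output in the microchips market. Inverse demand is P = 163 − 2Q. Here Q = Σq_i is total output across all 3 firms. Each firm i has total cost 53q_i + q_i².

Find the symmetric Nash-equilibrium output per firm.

A representative firm's profit is π_i = q_i(163 − 2Q) − 53q_i − q_i², with Q = q_i + Σ_{j≠i} q_j.
First-order condition: 110 − 6q_i − 2Σ_{j≠i} q_j = 0.
In a symmetric equilibrium every firm chooses the same q, so Σ_{j≠i} q_j = 2q. The condition becomes 110 − 10q = 0, giving q = 110/10 = 11.

11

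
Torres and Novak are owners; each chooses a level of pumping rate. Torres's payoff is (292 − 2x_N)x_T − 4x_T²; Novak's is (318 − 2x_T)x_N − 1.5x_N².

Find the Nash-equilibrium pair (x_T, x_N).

Expanding Torres's payoff: 292x_T − 2x_Nx_T − 4x_T².
∂π/∂x_T = 292 − 2x_N − 8x_T = 0, so x_T = 36.5 − 0.25x_N.
Likewise for Novak: x_N = 106 − (2/3)x_T.
Solving the two reaction functions simultaneously: (1 − (−0.25)(−2/3))x_T = 36.5 − 0.25·106, so (5/6)x_T = 10 and x_T = 12.
Then x_N = 106 − (2/3)·12 = 98.

12, 98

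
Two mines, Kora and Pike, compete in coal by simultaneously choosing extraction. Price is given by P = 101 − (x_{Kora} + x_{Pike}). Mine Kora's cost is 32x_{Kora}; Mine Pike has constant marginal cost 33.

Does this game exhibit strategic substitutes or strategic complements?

Mine Kora's profit: π = x_{Kora}(101 − (x_{Kora} + x_{Pike})) − 32x_{Kora}.
∂π/∂x_{Kora} = 69 − 2x_{Kora} − x_{Pike} = 0, so x_{Kora} = 34.5 − 0.5x_{Pike}.
The best-response slope dx_{Kora}/dx_{Pike} = −0.5 < 0: the reaction function is downward-sloping, so the choices are strategic substitutes.

strategic substitutes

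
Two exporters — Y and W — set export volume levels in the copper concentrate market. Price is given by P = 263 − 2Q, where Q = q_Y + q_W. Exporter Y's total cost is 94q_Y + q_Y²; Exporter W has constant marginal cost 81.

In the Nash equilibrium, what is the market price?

Exporter Y's profit: π = q_Y(263 − 2(q_Y + q_W)) − 94q_Y − q_Y².
∂π/∂q_Y = 169 − 6q_Y − 2q_W = 0, so q_Y = 169/6 − (1/3)q_W.
For W: ∂π/∂q_W = 182 − 4q_W − 2q_Y = 0 ⇒ q_W = 45.5 − 0.5q_Y.
Solving the two reaction functions simultaneously: (1 − (−1/3)(−0.5))q_Y = 169/6 − (1/3)·45.5, so (5/6)q_Y = 13 and q_Y = 15.6.
Then q_W = 45.5 − 0.5·15.6 = 37.7.
Equilibrium price: P = 263 − 2·53.3 = 156.4.

156.4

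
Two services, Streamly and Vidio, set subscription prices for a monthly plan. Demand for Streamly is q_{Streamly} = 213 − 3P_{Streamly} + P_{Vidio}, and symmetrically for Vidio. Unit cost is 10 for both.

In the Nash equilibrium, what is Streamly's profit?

Streamly's profit: π = (P_{Streamly} − 10)(213 − 3P_{Streamly} + P_{Vidio}).
∂π/∂P_{Streamly} = 243 − 6P_{Streamly} + P_{Vidio} = 0 ⇒ P_{Streamly} = 40.5 + (1/6)P_{Vidio}.
Setting P_{Streamly} = P_{Vidio} in the reaction function: P_{Streamly} = 40.5 + (1/6)P_{Streamly}, so P_{Streamly} = 40.5 / (5/6) = 48.6.
q_{Streamly} = 213 − 3·48.6 + 48.6 = 115.8.
Profit = (48.6 − 10)·115.8 = 4469.88.

4469.88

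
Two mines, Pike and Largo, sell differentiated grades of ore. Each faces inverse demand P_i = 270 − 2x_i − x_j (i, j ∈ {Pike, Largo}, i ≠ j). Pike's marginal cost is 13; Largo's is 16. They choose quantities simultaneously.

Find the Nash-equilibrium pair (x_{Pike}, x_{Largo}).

Mine Pike's profit: π = x_{Pike}(270 − 2x_{Pike} − x_{Largo}) − 13x_{Pike}.
∂π/∂x_{Pike} = 257 − 4x_{Pike} − x_{Largo} = 0 ⇒ x_{Pike} = 64.25 − 0.25x_{Largo}.
Similarly x_{Largo} = 63.5 − 0.25x_{Pike}.
Substituting the second reaction function into the first: x_{Pike} = 64.25 − 0.25(63.5 − 0.25x_{Pike}), which gives 0.9375x_{Pike} = 48.375 ⇒ x_{Pike} = 51.6.
Then x_{Largo} = 63.5 − 0.25·51.6 = 50.6.

51.6, 50.6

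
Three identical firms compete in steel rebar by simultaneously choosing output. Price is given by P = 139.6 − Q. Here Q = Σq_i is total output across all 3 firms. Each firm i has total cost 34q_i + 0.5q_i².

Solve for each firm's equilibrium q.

21.12

A representative firm's profit is π_i = q_i(139.6 − Q) − 34q_i − 0.5q_i², with Q = q_i + Σ_{j≠i} q_j.
First-order condition: 105.6 − 3q_i − Σ_{j≠i} q_j = 0.
Imposing symmetry (q_j = q for all j) turns Σ_{j≠i} q_j into 2q, so 105.6 = 5q and q = 21.12.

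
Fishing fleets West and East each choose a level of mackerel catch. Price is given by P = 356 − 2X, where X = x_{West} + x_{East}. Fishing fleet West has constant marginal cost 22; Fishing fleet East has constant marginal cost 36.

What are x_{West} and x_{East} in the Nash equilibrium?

Fishing fleet West's profit: π = x_{West}(356 − 2(x_{West} + x_{East})) − 22x_{West}.
∂π/∂x_{West} = 334 − 4x_{West} − 2x_{East} = 0, so x_{West} = 83.5 − 0.5x_{East}.
By the same steps for East: x_{East} = 80 − 0.5x_{West}.
Substituting the second reaction function into the first: x_{West} = 83.5 − 0.5(80 − 0.5x_{West}), which gives 0.75x_{West} = 43.5 ⇒ x_{West} = 58.
Then x_{East} = 80 − 0.5·58 = 51.

58, 51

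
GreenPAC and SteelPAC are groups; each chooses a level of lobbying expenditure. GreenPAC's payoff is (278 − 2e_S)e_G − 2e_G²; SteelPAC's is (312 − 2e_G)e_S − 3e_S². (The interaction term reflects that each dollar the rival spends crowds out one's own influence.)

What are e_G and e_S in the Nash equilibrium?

Expanding GreenPAC's payoff: 278e_G − 2e_Se_G − 2e_G².
∂π/∂e_G = 278 − 2e_S − 4e_G = 0, so e_G = 69.5 − 0.5e_S.
Likewise for SteelPAC: e_S = 52 − (1/3)e_G.
Substituting the second reaction function into the first: e_G = 69.5 − 0.5(52 − (1/3)e_G), which gives (5/6)e_G = 43.5 ⇒ e_G = 52.2.
Then e_S = 52 − (1/3)·52.2 = 34.6.

52.2, 34.6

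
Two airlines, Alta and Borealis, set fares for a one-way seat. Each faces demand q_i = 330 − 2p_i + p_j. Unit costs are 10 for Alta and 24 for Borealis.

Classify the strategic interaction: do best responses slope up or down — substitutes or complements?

Alta's profit: π = (p_{Alta} − 10)(330 − 2p_{Alta} + p_{Borealis}).
∂π/∂p_{Alta} = 350 − 4p_{Alta} + p_{Borealis} = 0 ⇒ p_{Alta} = 87.5 + 0.25p_{Borealis}.
The best-response slope dp_{Alta}/dp_{Borealis} = 0.25 > 0: the reaction function is upward-sloping, so the choices are strategic complements.

strategic complements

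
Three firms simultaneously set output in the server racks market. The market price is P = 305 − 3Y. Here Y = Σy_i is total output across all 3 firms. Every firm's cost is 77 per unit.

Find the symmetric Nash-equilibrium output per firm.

A representative firm's profit is π_i = y_i(305 − 3Y) − 77y_i, with Y = y_i + Σ_{j≠i} y_j.
First-order condition: 228 − 6y_i − 3Σ_{j≠i} y_j = 0.
With identical firms, set every y_j = y: then 228 − 6y − 6y = 0, i.e. y = 228/12 = 19.

19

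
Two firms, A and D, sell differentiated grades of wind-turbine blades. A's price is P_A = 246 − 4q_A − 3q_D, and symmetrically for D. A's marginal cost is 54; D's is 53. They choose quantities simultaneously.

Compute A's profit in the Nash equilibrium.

1211.04

Firm A's profit: π = q_A(246 − 4q_A − 3q_D) − 54q_A.
∂π/∂q_A = 192 − 8q_A − 3q_D = 0 ⇒ q_A = 24 − 0.375q_D.
Similarly q_D = 24.125 − 0.375q_A.
Solving the two reaction functions simultaneously: (1 − (−0.375)(−0.375))q_A = 24 − 0.375·24.125, so (55/64)q_A = 957/64 and q_A = 17.4.
Then q_D = 24.125 − 0.375·17.4 = 17.6.
P_A = 246 − 4·17.4 − 3·17.6 = 123.6.
Profit = (123.6 − 54)·17.4 = 1211.04.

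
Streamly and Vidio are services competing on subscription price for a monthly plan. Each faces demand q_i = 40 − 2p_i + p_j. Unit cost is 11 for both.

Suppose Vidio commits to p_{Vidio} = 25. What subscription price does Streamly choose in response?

Streamly's profit: π = (p_{Streamly} − 11)(40 − 2p_{Streamly} + p_{Vidio}).
∂π/∂p_{Streamly} = 62 − 4p_{Streamly} + p_{Vidio} = 0 ⇒ p_{Streamly} = 15.5 + 0.25p_{Vidio}.
At p_{Vidio} = 25: p_{Streamly} = 15.5 + 0.25·25 = 21.75.

21.75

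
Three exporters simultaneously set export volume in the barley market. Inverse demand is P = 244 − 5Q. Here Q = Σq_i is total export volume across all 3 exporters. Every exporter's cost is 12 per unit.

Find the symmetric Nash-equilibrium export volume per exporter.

11.6

A representative exporter's profit is π_i = q_i(244 − 5Q) − 12q_i, with Q = q_i + Σ_{j≠i} q_j.
First-order condition: 232 − 10q_i − 5Σ_{j≠i} q_j = 0.
In a symmetric equilibrium every exporter chooses the same q, so Σ_{j≠i} q_j = 2q. The condition becomes 232 − 20q = 0, giving q = 232/20 = 11.6.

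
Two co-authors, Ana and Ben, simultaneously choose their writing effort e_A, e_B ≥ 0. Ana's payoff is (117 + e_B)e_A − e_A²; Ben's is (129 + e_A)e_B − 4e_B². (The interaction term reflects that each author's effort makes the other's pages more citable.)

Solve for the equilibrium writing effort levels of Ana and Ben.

Expanding Ana's payoff: 117e_A + e_Be_A − e_A².
∂π/∂e_A = 117 + e_B − 2e_A = 0, so e_A = 58.5 + 0.5e_B.
Likewise for Ben: e_B = 16.125 + 0.125e_A.
Substituting the second reaction function into the first: e_A = 58.5 + 0.5(16.125 + 0.125e_A), which gives 0.9375e_A = 66.5625 ⇒ e_A = 71.
Then e_B = 16.125 + 0.125·71 = 25.

71, 25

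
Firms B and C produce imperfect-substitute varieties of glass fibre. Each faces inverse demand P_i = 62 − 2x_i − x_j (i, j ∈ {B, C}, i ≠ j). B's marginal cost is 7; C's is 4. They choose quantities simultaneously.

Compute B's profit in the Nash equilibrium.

Firm B's profit: π = x_B(62 − 2x_B − x_C) − 7x_B.
∂π/∂x_B = 55 − 4x_B − x_C = 0 ⇒ x_B = 13.75 − 0.25x_C.
Similarly x_C = 14.5 − 0.25x_B.
Substituting the second reaction function into the first: x_B = 13.75 − 0.25(14.5 − 0.25x_B), which gives 0.9375x_B = 10.125 ⇒ x_B = 10.8.
Then x_C = 14.5 − 0.25·10.8 = 11.8.
P_B = 62 − 2·10.8 − 11.8 = 28.6.
Profit = (28.6 − 7)·10.8 = 233.28.

233.28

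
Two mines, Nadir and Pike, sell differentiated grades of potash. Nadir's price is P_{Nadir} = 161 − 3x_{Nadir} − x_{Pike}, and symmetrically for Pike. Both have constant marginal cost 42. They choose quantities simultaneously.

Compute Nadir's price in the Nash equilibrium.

Mine Nadir's profit: π = x_{Nadir}(161 − 3x_{Nadir} − x_{Pike}) − 42x_{Nadir}.
∂π/∂x_{Nadir} = 119 − 6x_{Nadir} − x_{Pike} = 0 ⇒ x_{Nadir} = 119/6 − (1/6)x_{Pike}.
By symmetry x_{Pike} = x_{Nadir}; substituting into the reaction function, (7/6)x_{Nadir} = 119/6 and x_{Nadir} = 17.
P_{Nadir} = 161 − 3·17 − 17 = 93.

93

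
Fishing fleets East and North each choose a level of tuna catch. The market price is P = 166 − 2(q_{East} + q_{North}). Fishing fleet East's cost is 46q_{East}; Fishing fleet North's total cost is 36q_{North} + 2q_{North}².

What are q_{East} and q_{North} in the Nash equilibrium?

25, 10

Fishing fleet East's profit: π = q_{East}(166 − 2(q_{East} + q_{North})) − 46q_{East}.
∂π/∂q_{East} = 120 − 4q_{East} − 2q_{North} = 0, so q_{East} = 30 − 0.5q_{North}.
For North: ∂π/∂q_{North} = 130 − 8q_{North} − 2q_{East} = 0 ⇒ q_{North} = 16.25 − 0.25q_{East}.
Substituting the second reaction function into the first: q_{East} = 30 − 0.5(16.25 − 0.25q_{East}), which gives 0.875q_{East} = 21.875 ⇒ q_{East} = 25.
Then q_{North} = 16.25 − 0.25·25 = 10.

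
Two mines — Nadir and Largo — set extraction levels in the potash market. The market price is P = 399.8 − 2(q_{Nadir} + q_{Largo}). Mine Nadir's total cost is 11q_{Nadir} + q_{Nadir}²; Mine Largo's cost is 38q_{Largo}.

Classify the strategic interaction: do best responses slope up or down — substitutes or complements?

Mine Nadir's profit: π = q_{Nadir}(399.8 − 2(q_{Nadir} + q_{Largo})) − 11q_{Nadir} − q_{Nadir}².
∂π/∂q_{Nadir} = 388.8 − 6q_{Nadir} − 2q_{Largo} = 0, so q_{Nadir} = 64.8 − (1/3)q_{Largo}.
The best-response slope dq_{Nadir}/dq_{Largo} = −1/3 < 0: the reaction function is downward-sloping, so the choices are strategic substitutes.

strategic substitutes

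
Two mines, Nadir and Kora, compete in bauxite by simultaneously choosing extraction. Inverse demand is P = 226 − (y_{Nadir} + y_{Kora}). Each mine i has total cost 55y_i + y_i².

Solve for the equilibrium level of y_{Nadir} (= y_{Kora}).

Mine Nadir's profit: π = y_{Nadir}(226 − (y_{Nadir} + y_{Kora})) − 55y_{Nadir} − y_{Nadir}².
∂π/∂y_{Nadir} = 171 − 4y_{Nadir} − y_{Kora} = 0, so y_{Nadir} = 42.75 − 0.25y_{Kora}.
The game is symmetric, so in equilibrium y_{Kora} = y_{Nadir}: the reaction function gives 1.25y_{Nadir} = 42.75, hence y_{Nadir} = 34.2.

34.2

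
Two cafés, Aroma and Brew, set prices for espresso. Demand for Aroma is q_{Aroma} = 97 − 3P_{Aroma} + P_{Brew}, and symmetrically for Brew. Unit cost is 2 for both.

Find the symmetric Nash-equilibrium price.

20.6

Aroma's profit: π = (P_{Aroma} − 2)(97 − 3P_{Aroma} + P_{Brew}).
∂π/∂P_{Aroma} = 103 − 6P_{Aroma} + P_{Brew} = 0 ⇒ P_{Aroma} = 103/6 + (1/6)P_{Brew}.
Setting P_{Aroma} = P_{Brew} in the reaction function: P_{Aroma} = 103/6 + (1/6)P_{Aroma}, so P_{Aroma} = (103/6) / (5/6) = 20.6.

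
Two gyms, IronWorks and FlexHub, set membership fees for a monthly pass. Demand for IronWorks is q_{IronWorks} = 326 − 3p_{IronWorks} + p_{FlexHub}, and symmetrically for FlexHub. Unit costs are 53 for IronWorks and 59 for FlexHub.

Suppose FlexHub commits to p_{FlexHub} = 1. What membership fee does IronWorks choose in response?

81

IronWorks's profit: π = (p_{IronWorks} − 53)(326 − 3p_{IronWorks} + p_{FlexHub}).
∂π/∂p_{IronWorks} = 485 − 6p_{IronWorks} + p_{FlexHub} = 0 ⇒ p_{IronWorks} = 485/6 + (1/6)p_{FlexHub}.
At p_{FlexHub} = 1: p_{IronWorks} = 485/6 + (1/6)·1 = 81.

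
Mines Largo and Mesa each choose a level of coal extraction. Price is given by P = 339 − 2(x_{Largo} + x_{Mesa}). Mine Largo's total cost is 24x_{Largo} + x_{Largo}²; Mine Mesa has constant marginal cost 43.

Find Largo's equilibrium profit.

3346.68

Mine Largo's profit: π = x_{Largo}(339 − 2(x_{Largo} + x_{Mesa})) − 24x_{Largo} − x_{Largo}².
∂π/∂x_{Largo} = 315 − 6x_{Largo} − 2x_{Mesa} = 0, so x_{Largo} = 52.5 − (1/3)x_{Mesa}.
For Mesa: ∂π/∂x_{Mesa} = 296 − 4x_{Mesa} − 2x_{Largo} = 0 ⇒ x_{Mesa} = 74 − 0.5x_{Largo}.
Solving the two reaction functions simultaneously: (1 − (−1/3)(−0.5))x_{Largo} = 52.5 − (1/3)·74, so (5/6)x_{Largo} = 167/6 and x_{Largo} = 33.4.
Then x_{Mesa} = 74 − 0.5·33.4 = 57.3.
Price P = 339 − 2·90.7 = 157.6.
Largo's profit: (157.6 − 24)·33.4 − (33.4)² = 3346.68.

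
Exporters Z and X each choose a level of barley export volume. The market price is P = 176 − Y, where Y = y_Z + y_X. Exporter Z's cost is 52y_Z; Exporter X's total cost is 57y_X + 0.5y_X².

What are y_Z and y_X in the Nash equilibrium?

50.6, 22.8

Exporter Z's profit: π = y_Z(176 − (y_Z + y_X)) − 52y_Z.
∂π/∂y_Z = 124 − 2y_Z − y_X = 0, so y_Z = 62 − 0.5y_X.
For X: ∂π/∂y_X = 119 − 3y_X − y_Z = 0 ⇒ y_X = 119/3 − (1/3)y_Z.
Plugging y_X into Z's best response: y_Z = 62 − 0.5(119/3 − (1/3)y_Z) ⇒ (5/6)y_Z = 253/6, so y_Z = 50.6.
Then y_X = 119/3 − (1/3)·50.6 = 22.8.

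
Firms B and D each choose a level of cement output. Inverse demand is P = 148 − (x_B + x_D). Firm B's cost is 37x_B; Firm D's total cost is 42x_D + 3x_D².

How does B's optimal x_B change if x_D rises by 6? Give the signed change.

-3

Firm B's profit: π = x_B(148 − (x_B + x_D)) − 37x_B.
∂π/∂x_B = 111 − 2x_B − x_D = 0, so x_B = 55.5 − 0.5x_D.
The reaction-function slope is −0.5, so a 6-unit rise in x_D moves x_B by −0.5 × 6 = −3. B's best response falls — the actions are strategic substitutes.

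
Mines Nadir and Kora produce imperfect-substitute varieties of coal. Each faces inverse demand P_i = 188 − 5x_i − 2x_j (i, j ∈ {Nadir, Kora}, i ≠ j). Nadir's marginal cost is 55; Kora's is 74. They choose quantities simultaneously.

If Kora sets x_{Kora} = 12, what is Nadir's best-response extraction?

Mine Nadir's profit: π = x_{Nadir}(188 − 5x_{Nadir} − 2x_{Kora}) − 55x_{Nadir}.
∂π/∂x_{Nadir} = 133 − 10x_{Nadir} − 2x_{Kora} = 0 ⇒ x_{Nadir} = 13.3 − 0.2x_{Kora}.
At x_{Kora} = 12: x_{Nadir} = 13.3 − 0.2·12 = 10.9.

10.9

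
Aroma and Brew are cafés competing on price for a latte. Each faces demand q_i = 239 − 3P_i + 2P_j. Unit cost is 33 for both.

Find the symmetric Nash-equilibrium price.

Aroma's profit: π = (P_{Aroma} − 33)(239 − 3P_{Aroma} + 2P_{Brew}).
∂π/∂P_{Aroma} = 338 − 6P_{Aroma} + 2P_{Brew} = 0 ⇒ P_{Aroma} = 169/3 + (1/3)P_{Brew}.
By symmetry P_{Brew} = P_{Aroma}; substituting into the reaction function, (2/3)P_{Aroma} = 169/3 and P_{Aroma} = 84.5.

84.5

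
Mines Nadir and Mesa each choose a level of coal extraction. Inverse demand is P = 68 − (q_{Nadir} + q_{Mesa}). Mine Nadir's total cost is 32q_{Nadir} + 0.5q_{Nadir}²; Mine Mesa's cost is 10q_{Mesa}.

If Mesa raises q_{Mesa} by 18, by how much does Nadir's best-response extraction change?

-6

Mine Nadir's profit: π = q_{Nadir}(68 − (q_{Nadir} + q_{Mesa})) − 32q_{Nadir} − 0.5q_{Nadir}².
∂π/∂q_{Nadir} = 36 − 3q_{Nadir} − q_{Mesa} = 0, so q_{Nadir} = 12 − (1/3)q_{Mesa}.
The reaction-function slope is −1/3, so an 18-unit rise in q_{Mesa} moves q_{Nadir} by −1/3 × 18 = −6. Nadir's best response falls — the actions are strategic substitutes.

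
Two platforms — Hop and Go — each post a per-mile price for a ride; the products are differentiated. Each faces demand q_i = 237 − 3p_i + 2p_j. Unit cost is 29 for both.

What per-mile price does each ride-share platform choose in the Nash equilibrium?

81

Hop's profit: π = (p_{Hop} − 29)(237 − 3p_{Hop} + 2p_{Go}).
∂π/∂p_{Hop} = 324 − 6p_{Hop} + 2p_{Go} = 0 ⇒ p_{Hop} = 54 + (1/3)p_{Go}.
Setting p_{Hop} = p_{Go} in the reaction function: p_{Hop} = 54 + (1/3)p_{Hop}, so p_{Hop} = 54 / (2/3) = 81.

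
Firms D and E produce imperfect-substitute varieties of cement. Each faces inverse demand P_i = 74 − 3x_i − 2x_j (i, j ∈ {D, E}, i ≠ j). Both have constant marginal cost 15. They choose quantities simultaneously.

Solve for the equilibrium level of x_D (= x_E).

7.375

Firm D's profit: π = x_D(74 − 3x_D − 2x_E) − 15x_D.
∂π/∂x_D = 59 − 6x_D − 2x_E = 0 ⇒ x_D = 59/6 − (1/3)x_E.
By symmetry x_E = x_D; substituting into the reaction function, (4/3)x_D = 59/6 and x_D = 7.375.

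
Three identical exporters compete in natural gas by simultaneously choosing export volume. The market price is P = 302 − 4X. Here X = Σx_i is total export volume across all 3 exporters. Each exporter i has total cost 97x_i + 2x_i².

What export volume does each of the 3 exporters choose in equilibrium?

A representative exporter's profit is π_i = x_i(302 − 4X) − 97x_i − 2x_i², with X = x_i + Σ_{j≠i} x_j.
First-order condition: 205 − 12x_i − 4Σ_{j≠i} x_j = 0.
In a symmetric equilibrium every exporter chooses the same x, so Σ_{j≠i} x_j = 2x. The condition becomes 205 − 20x = 0, giving x = 205/20 = 10.25.

10.25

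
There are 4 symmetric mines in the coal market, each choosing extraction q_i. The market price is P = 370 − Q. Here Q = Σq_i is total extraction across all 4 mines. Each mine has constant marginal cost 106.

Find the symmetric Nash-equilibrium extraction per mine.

A representative mine's profit is π_i = q_i(370 − Q) − 106q_i, with Q = q_i + Σ_{j≠i} q_j.
First-order condition: 264 − 2q_i − Σ_{j≠i} q_j = 0.
In a symmetric equilibrium every mine chooses the same q, so Σ_{j≠i} q_j = 3q. The condition becomes 264 − 5q = 0, giving q = 264/5 = 52.8.

52.8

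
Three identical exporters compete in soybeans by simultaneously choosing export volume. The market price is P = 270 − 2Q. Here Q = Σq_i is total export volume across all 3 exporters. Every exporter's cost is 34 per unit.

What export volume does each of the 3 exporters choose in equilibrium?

29.5

A representative exporter's profit is π_i = q_i(270 − 2Q) − 34q_i, with Q = q_i + Σ_{j≠i} q_j.
First-order condition: 236 − 4q_i − 2Σ_{j≠i} q_j = 0.
In a symmetric equilibrium every exporter chooses the same q, so Σ_{j≠i} q_j = 2q. The condition becomes 236 − 8q = 0, giving q = 236/8 = 29.5.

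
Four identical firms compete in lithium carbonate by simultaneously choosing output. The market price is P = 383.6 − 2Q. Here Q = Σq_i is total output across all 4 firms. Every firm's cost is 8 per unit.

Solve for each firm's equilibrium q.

A representative firm's profit is π_i = q_i(383.6 − 2Q) − 8q_i, with Q = q_i + Σ_{j≠i} q_j.
First-order condition: 375.6 − 4q_i − 2Σ_{j≠i} q_j = 0.
In a symmetric equilibrium every firm chooses the same q, so Σ_{j≠i} q_j = 3q. The condition becomes 375.6 − 10q = 0, giving q = 375.6/10 = 37.56.

37.56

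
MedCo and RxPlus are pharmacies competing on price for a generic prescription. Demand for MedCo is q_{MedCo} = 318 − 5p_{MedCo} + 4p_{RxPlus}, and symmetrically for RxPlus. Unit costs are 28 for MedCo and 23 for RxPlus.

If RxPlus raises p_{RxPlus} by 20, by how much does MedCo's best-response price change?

8

MedCo's profit: π = (p_{MedCo} − 28)(318 − 5p_{MedCo} + 4p_{RxPlus}).
∂π/∂p_{MedCo} = 458 − 10p_{MedCo} + 4p_{RxPlus} = 0 ⇒ p_{MedCo} = 45.8 + 0.4p_{RxPlus}.
The reaction-function slope is 0.4, so a 20-unit rise in p_{RxPlus} moves p_{MedCo} by 0.4 × 20 = 8. MedCo's best response rises — the actions are strategic complements.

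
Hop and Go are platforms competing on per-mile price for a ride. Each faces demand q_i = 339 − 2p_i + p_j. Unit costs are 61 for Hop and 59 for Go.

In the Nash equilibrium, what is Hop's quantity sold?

Hop's profit: π = (p_{Hop} − 61)(339 − 2p_{Hop} + p_{Go}).
∂π/∂p_{Hop} = 461 − 4p_{Hop} + p_{Go} = 0 ⇒ p_{Hop} = 115.25 + 0.25p_{Go}.
Similarly p_{Go} = 114.25 + 0.25p_{Hop}.
Substituting the second reaction function into the first: p_{Hop} = 115.25 + 0.25(114.25 + 0.25p_{Hop}), which gives 0.9375p_{Hop} = 143.8125 ⇒ p_{Hop} = 153.4.
Then p_{Go} = 114.25 + 0.25·153.4 = 152.6.
q_{Hop} = 339 − 2·153.4 + 152.6 = 184.8.

184.8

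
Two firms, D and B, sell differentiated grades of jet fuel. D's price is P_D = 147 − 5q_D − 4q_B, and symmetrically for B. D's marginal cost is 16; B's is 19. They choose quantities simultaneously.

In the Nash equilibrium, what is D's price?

Firm D's profit: π = q_D(147 − 5q_D − 4q_B) − 16q_D.
∂π/∂q_D = 131 − 10q_D − 4q_B = 0 ⇒ q_D = 13.1 − 0.4q_B.
Similarly q_B = 12.8 − 0.4q_D.
Solving the two reaction functions simultaneously: (1 − (−0.4)(−0.4))q_D = 13.1 − 0.4·12.8, so 0.84q_D = 7.98 and q_D = 9.5.
Then q_B = 12.8 − 0.4·9.5 = 9.
P_D = 147 − 5·9.5 − 4·9 = 63.5.

63.5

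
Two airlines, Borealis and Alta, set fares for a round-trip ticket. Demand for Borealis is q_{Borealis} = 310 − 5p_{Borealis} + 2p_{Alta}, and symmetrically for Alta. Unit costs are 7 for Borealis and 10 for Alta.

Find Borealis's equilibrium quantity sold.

182.1875

Borealis's profit: π = (p_{Borealis} − 7)(310 − 5p_{Borealis} + 2p_{Alta}).
∂π/∂p_{Borealis} = 345 − 10p_{Borealis} + 2p_{Alta} = 0 ⇒ p_{Borealis} = 34.5 + 0.2p_{Alta}.
Similarly p_{Alta} = 36 + 0.2p_{Borealis}.
Substituting the second reaction function into the first: p_{Borealis} = 34.5 + 0.2(36 + 0.2p_{Borealis}), which gives 0.96p_{Borealis} = 41.7 ⇒ p_{Borealis} = 43.4375.
Then p_{Alta} = 36 + 0.2·43.4375 = 44.6875.
q_{Borealis} = 310 − 5·43.4375 + 2·44.6875 = 182.1875.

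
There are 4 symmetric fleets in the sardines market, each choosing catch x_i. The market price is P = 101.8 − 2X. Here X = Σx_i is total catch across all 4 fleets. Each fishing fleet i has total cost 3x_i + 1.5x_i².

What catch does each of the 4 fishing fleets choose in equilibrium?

7.6

A representative fishing fleet's profit is π_i = x_i(101.8 − 2X) − 3x_i − 1.5x_i², with X = x_i + Σ_{j≠i} x_j.
First-order condition: 98.8 − 7x_i − 2Σ_{j≠i} x_j = 0.
In a symmetric equilibrium every fishing fleet chooses the same x, so Σ_{j≠i} x_j = 3x. The condition becomes 98.8 − 13x = 0, giving x = 98.8/13 = 7.6.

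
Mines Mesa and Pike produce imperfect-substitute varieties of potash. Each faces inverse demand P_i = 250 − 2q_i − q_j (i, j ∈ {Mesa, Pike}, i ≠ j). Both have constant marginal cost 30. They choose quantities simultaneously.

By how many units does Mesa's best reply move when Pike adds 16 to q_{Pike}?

Mine Mesa's profit: π = q_{Mesa}(250 − 2q_{Mesa} − q_{Pike}) − 30q_{Mesa}.
∂π/∂q_{Mesa} = 220 − 4q_{Mesa} − q_{Pike} = 0 ⇒ q_{Mesa} = 55 − 0.25q_{Pike}.
The reaction-function slope is −0.25, so a 16-unit rise in q_{Pike} moves q_{Mesa} by −0.25 × 16 = −4. Mesa's best response falls — the actions are strategic substitutes.

-4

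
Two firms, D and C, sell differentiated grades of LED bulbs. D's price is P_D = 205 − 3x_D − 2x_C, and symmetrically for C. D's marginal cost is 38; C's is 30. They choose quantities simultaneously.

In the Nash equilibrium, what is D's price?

99.125

Firm D's profit: π = x_D(205 − 3x_D − 2x_C) − 38x_D.
∂π/∂x_D = 167 − 6x_D − 2x_C = 0 ⇒ x_D = 167/6 − (1/3)x_C.
Similarly x_C = 175/6 − (1/3)x_D.
Solving the two reaction functions simultaneously: (1 − (−1/3)(−1/3))x_D = 167/6 − (1/3)·(175/6), so (8/9)x_D = 163/9 and x_D = 20.375.
Then x_C = 175/6 − (1/3)·20.375 = 22.375.
P_D = 205 − 3·20.375 − 2·22.375 = 99.125.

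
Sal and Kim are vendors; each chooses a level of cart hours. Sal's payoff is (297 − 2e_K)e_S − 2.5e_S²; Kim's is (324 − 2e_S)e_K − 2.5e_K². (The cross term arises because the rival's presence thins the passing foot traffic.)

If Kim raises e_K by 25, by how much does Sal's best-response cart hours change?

Expanding Sal's payoff: 297e_S − 2e_Ke_S − 2.5e_S².
∂π/∂e_S = 297 − 2e_K − 5e_S = 0, so e_S = 59.4 − 0.4e_K.
The reaction-function slope is −0.4, so a 25-unit rise in e_K moves e_S by −0.4 × 25 = −10. Sal's best response falls — the actions are strategic substitutes.

-10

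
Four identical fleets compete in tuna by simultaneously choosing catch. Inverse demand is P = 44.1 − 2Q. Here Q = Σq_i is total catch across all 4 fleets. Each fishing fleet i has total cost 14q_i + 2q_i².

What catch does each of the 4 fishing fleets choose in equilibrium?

A representative fishing fleet's profit is π_i = q_i(44.1 − 2Q) − 14q_i − 2q_i², with Q = q_i + Σ_{j≠i} q_j.
First-order condition: 30.1 − 8q_i − 2Σ_{j≠i} q_j = 0.
Imposing symmetry (q_j = q for all j) turns Σ_{j≠i} q_j into 3q, so 30.1 = 14q and q = 2.15.

2.15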